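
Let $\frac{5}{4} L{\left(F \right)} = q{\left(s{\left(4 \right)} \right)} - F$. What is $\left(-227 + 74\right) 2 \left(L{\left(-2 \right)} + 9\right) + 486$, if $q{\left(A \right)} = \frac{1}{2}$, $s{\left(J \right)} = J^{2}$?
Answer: $-2880$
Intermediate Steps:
$q{\left(A \right)} = \frac{1}{2}$
$L{\left(F \right)} = \frac{2}{5} - \frac{4 F}{5}$ ($L{\left(F \right)} = \frac{4 \left(\frac{1}{2} - F\right)}{5} = \frac{2}{5} - \frac{4 F}{5}$)
$\left(-227 + 74\right) 2 \left(L{\left(-2 \right)} + 9\right) + 486 = \left(-227 + 74\right) 2 \left(\left(\frac{2}{5} - - \frac{8}{5}\right) + 9\right) + 486 = - 153 \cdot 2 \left(\left(\frac{2}{5} + \frac{8}{5}\right) + 9\right) + 486 = - 153 \cdot 2 \left(2 + 9\right) + 486 = - 153 \cdot 2 \cdot 11 + 486 = \left(-153\right) 22 + 486 = -3366 + 486 = -2880$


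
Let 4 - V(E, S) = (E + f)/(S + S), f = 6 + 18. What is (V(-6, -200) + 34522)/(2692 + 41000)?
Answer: 6905209/8738400 ≈ 0.79021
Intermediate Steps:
f = 24
V(E, S) = 4 - (24 + E)/(2*S) (V(E, S) = 4 - (E + 24)/(S + S) = 4 - (24 + E)/(2*S))
(V(-6, -200) + 34522)/(2692 + 41000) = ((½)*(-24 - 1*(-6) + 8*(-200))/(-200) + 34522)/(2692 + 41000) = ((½)*(-1/200)*(-24 + 6 - 1600) + 34522)/43692 = ((½)*(-1/200)*(-1618) + 34522)*(1/43692) = (809/200 + 34522)*(1/43692) = (6905209/200)*(1/43692) = 6905209/8738400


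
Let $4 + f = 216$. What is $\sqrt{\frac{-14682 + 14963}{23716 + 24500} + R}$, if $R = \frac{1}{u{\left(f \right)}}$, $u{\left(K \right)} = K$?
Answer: $\frac{\sqrt{351334986}}{182532} \approx 0.10269$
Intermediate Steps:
$f = 212$ ($f = -4 + 216 = 212$)
$R = \frac{1}{212} \approx 0.004717$
$\sqrt{\frac{-14682 + 14963}{23716 + 24500} + R} = \sqrt{\frac{-14682 + 14963}{23716 + 24500} + \frac{1}{212}} = \sqrt{\frac{281}{48216} + \frac{1}{212}} = \sqrt{\frac{26947}{2555448}} = \frac{\sqrt{351334986}}{182532}$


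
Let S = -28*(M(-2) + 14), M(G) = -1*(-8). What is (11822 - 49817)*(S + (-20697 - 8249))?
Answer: 1123208190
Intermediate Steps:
M(G) = 8
S = -616 (S = -28*(8 + 14) = -28*22 = -616)
(11822 - 49817)*(S + (-20697 - 8249)) = (11822 - 49817)*(-616 + (-20697 - 8249)) = -37995*(-616 - 28946) = -37995*(-29562) = 1123208190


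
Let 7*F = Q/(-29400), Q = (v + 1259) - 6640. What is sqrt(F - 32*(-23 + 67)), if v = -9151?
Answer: I*sqrt(6898854)/70 ≈ 37.522*I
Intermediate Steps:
Q = -14532 (Q = (-9151 + 1259) - 6640 = -7892 - 6640 = -14532)
F = 173/2450 (F = (-14532/(-29400))/7 = (-14532*(-1/29400))/7 = (1/7)*(173/350) = 173/2450 ≈ 0.070612)
sqrt(F - 32*(-23 + 67)) = sqrt(173/2450 - 32*(-23 + 67)) = sqrt(173/2450 - 32*44) = sqrt(173/2450 - 1408) = sqrt(-3449427/2450) = I*sqrt(6898854)/70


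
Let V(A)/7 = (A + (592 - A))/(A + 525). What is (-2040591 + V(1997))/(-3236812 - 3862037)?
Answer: 2573183179/8951648589 ≈ 0.28745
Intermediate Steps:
V(A) = 4144/(525 + A) (V(A) = 7*((A + (592 - A))/(A + 525)) = 7*(592/(525 + A)) = 4144/(525 + A))
(-2040591 + V(1997))/(-3236812 - 3862037) = (-2040591 + 4144/(525 + 1997))/(-3236812 - 3862037) = (-2040591 + 4144/2522)/(-7098849) = (-2040591 + 4144*(1/2522))*(-1/7098849) = (-2040591 + 2072/1261)*(-1/7098849) = -2573183179/1261*(-1/7098849) = 2573183179/8951648589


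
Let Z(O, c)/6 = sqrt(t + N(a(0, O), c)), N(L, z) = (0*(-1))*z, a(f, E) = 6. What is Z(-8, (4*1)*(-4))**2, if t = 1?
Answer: 36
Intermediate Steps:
N(L, z) = 0 (N(L, z) = 0*z = 0)
Z(O, c) = 6 (Z(O, c) = 6*sqrt(1 + 0) = 6*sqrt(1) = 6*1 = 6)
Z(-8, (4*1)*(-4))**2 = 6**2 = 36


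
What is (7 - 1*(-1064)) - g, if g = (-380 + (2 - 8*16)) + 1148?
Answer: 429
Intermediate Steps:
g = 642 (g = (-380 + (2 - 128)) + 1148 = (-380 - 126) + 1148 = -506 + 1148 = 642)
(7 - 1*(-1064)) - g = (7 - 1*(-1064)) - 1*642 = (7 + 1064) - 642 = 1071 - 642 = 429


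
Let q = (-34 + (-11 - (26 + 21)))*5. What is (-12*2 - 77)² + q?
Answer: 9741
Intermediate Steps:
q = -460 (q = (-34 + (-11 - 1*47))*5 = (-34 + (-11 - 47))*5 = (-34 - 58)*5 = -92*5 = -460)
(-12*2 - 77)² + q = (-12*2 - 77)² - 460 = (-24 - 77)² - 460 = (-101)² - 460 = 10201 - 460 = 9741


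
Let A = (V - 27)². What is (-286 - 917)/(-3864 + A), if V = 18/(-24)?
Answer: 6416/16501 ≈ 0.38882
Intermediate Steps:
V = -¾ (V = 18*(-1/24) = -¾ ≈ -0.75000)
A = 12321/16 (A = (-¾ - 27)² = (-111/4)² = 12321/16 ≈ 770.06)
(-286 - 917)/(-3864 + A) = (-286 - 917)/(-3864 + 12321/16) = -1203/(-49503/16) = -1203*(-16/49503) = 6416/16501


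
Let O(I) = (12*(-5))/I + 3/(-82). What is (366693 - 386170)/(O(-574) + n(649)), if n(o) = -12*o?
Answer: 11179798/4470273 ≈ 2.5009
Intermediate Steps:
O(I) = -3/82 - 60/I (O(I) = -60/I + 3*(-1/82) = -60/I - 3/82 = -3/82 - 60/I)
(366693 - 386170)/(O(-574) + n(649)) = (366693 - 386170)/((-3/82 - 60/(-574)) - 12*649) = -19477/((-3/82 - 60*(-1/574)) - 7788) = -19477/((-3/82 + 30/287) - 7788) = -19477/(39/574 - 7788) = -19477/(-4470273/574) = -19477*(-574/4470273) = 11179798/4470273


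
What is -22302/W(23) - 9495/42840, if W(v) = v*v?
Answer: -21343123/503608 ≈ -42.380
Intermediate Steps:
W(v) = v²
-22302/W(23) - 9495/42840 = -22302/(23²) - 9495/42840 = -22302/529 - 9495*1/42840 = -22302*1/529 - 211/952 = -22302/529 - 211/952 = -21343123/503608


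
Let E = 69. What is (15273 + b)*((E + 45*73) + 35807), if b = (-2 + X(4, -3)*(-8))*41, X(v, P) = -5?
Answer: 659118791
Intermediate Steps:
b = 1558 (b = (-2 - 5*(-8))*41 = (-2 + 40)*41 = 38*41 = 1558)
(15273 + b)*((E + 45*73) + 35807) = (15273 + 1558)*((69 + 45*73) + 35807) = 16831*((69 + 3285) + 35807) = 16831*(3354 + 35807) = 16831*39161 = 659118791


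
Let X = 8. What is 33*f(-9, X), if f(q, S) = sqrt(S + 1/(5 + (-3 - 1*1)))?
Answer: 99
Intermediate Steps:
f(q, S) = sqrt(1 + S) (f(q, S) = sqrt(S + 1/(5 + (-3 - 1))) = sqrt(S + 1/(5 - 4)) = sqrt(S + 1/1) = sqrt(S + 1) = sqrt(1 + S))
33*f(-9, X) = 33*sqrt(1 + 8) = 33*sqrt(9) = 33*3 = 99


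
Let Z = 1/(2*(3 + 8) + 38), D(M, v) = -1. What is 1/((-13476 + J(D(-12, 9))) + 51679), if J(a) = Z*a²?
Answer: 60/2292181 ≈ 2.6176e-5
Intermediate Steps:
Z = 1/60 (Z = 1/(2*11 + 38) = 1/(22 + 38) = 1/60 ≈ 0.016667)
J(a) = a²/60
1/((-13476 + J(D(-12, 9))) + 51679) = 1/((-13476 + (1/60)*(-1)²) + 51679) = 1/((-13476 + (1/60)*1) + 51679) = 1/((-13476 + 1/60) + 51679) = 1/(-808559/60 + 51679) = 1/(2292181/60) = 60/2292181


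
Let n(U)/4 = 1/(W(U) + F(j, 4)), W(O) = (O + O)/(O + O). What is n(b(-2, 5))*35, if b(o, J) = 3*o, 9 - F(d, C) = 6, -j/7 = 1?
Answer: 35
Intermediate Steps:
j = -7 (j = -7*1 = -7)
F(d, C) = 3 (F(d, C) = 9 - 1*6 = 9 - 6 = 3)
W(O) = 1 (W(O) = (2*O)/((2*O)) = (2*O)*(1/(2*O)) = 1)
n(U) = 1 (n(U) = 4/(1 + 3) = 4/4 = 4*(1/4) = 1)
n(b(-2, 5))*35 = 1*35 = 35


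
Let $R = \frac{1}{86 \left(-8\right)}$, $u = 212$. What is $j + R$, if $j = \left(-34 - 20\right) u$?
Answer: $- \frac{7876225}{688} \approx -11448.0$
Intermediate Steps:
$j = -11448$ ($j = \left(-34 - 20\right) 212 = \left(-54\right) 212 = -11448$)
$R = - \frac{1}{688}$ ($R = \frac{1}{-688} = - \frac{1}{688} \approx -0.0014535$)
$j + R = -11448 - \frac{1}{688} = - \frac{7876225}{688}$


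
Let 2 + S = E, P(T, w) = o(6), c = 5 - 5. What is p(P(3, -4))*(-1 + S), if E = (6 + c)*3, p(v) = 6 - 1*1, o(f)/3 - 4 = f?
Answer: 75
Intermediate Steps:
c = 0
o(f) = 12 + 3*f
P(T, w) = 30 (P(T, w) = 12 + 3*6 = 12 + 18 = 30)
p(v) = 5 (p(v) = 6 - 1 = 5)
E = 18 (E = (6 + 0)*3 = 6*3 = 18)
S = 16 (S = -2 + 18 = 16)
p(P(3, -4))*(-1 + S) = 5*(-1 + 16) = 5*15 = 75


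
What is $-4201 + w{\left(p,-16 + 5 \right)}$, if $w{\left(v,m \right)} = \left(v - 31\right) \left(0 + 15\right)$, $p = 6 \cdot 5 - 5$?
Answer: $-4291$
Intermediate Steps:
$p = 25$ ($p = 30 - 5 = 25$)
$w{\left(v,m \right)} = -465 + 15 v$ ($w{\left(v,m \right)} = \left(-31 + v\right) 15 = -465 + 15 v$)
$-4201 + w{\left(p,-16 + 5 \right)} = -4201 + \left(-465 + 15 \cdot 25\right) = -4201 + \left(-465 + 375\right) = -4201 - 90 = -4291$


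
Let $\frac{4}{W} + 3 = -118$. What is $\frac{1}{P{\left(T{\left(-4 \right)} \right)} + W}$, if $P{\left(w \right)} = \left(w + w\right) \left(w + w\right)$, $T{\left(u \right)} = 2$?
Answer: $\frac{121}{1932} \approx 0.062629$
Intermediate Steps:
$P{\left(w \right)} = 4 w^{2}$ ($P{\left(w \right)} = 2 w 2 w = 4 w^{2}$)
$W = - \frac{4}{121}$ ($W = \frac{4}{-3 - 118} = \frac{4}{-121} = 4 \left(- \frac{1}{121}\right) = - \frac{4}{121} \approx -0.033058$)
$\frac{1}{P{\left(T{\left(-4 \right)} \right)} + W} = \frac{1}{4 \cdot 2^{2} - \frac{4}{121}} = \frac{1}{4 \cdot 4 - \frac{4}{121}} = \frac{1}{16 - \frac{4}{121}} = \frac{1}{\frac{1932}{121}} = \frac{121}{1932}$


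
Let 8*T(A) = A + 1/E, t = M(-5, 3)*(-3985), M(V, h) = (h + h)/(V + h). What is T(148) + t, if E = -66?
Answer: 6322007/528 ≈ 11974.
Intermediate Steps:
M(V, h) = 2*h/(V + h) (M(V, h) = (2*h)/(V + h) = 2*h/(V + h))
t = 11955 (t = (2*3/(-5 + 3))*(-3985) = (2*3/(-2))*(-3985) = (2*3*(-½))*(-3985) = -3*(-3985) = 11955)
T(A) = -1/528 + A/8 (T(A) = (A + 1/(-66))/8 = (A - 1/66)/8 = (-1/66 + A)/8 = -1/528 + A/8)
T(148) + t = (-1/528 + (⅛)*148) + 11955 = (-1/528 + 37/2) + 11955 = 9767/528 + 11955 = 6322007/528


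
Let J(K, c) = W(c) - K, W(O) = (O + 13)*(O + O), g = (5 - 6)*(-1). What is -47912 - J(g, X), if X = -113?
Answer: -70511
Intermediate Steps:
g = 1 (g = -1*(-1) = 1)
W(O) = 2*O*(13 + O) (W(O) = (13 + O)*(2*O) = 2*O*(13 + O))
J(K, c) = -K + 2*c*(13 + c) (J(K, c) = 2*c*(13 + c) - K = -K + 2*c*(13 + c))
-47912 - J(g, X) = -47912 - (-1*1 + 2*(-113)*(13 - 113)) = -47912 - (-1 + 2*(-113)*(-100)) = -47912 - (-1 + 22600) = -47912 - 1*22599 = -47912 - 22599 = -70511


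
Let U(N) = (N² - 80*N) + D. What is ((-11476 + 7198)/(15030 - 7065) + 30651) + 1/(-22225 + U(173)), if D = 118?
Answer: 2766817271/90270 ≈ 30650.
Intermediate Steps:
U(N) = 118 + N² - 80*N (U(N) = (N² - 80*N) + 118 = 118 + N² - 80*N)
((-11476 + 7198)/(15030 - 7065) + 30651) + 1/(-22225 + U(173)) = ((-11476 + 7198)/(15030 - 7065) + 30651) + 1/(-22225 + (118 + 173² - 80*173)) = (-4278/7965 + 30651) + 1/(-22225 + (118 + 29929 - 13840)) = (-4278*1/7965 + 30651) + 1/(-22225 + 16207) = (-1426/2655 + 30651) + 1/(-6018) = 81376979/2655 - 1/6018 = 2766817271/90270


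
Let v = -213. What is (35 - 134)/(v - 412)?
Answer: 99/625 ≈ 0.15840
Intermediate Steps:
(35 - 134)/(v - 412) = (35 - 134)/(-213 - 412) = -99/(-625) = -99*(-1/625) = 99/625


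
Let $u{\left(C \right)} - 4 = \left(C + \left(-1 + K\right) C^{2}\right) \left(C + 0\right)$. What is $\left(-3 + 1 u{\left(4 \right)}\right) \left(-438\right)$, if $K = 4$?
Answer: $-91542$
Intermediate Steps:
$u{\left(C \right)} = 4 + C \left(C + 3 C^{2}\right)$ ($u{\left(C \right)} = 4 + \left(C + \left(-1 + 4\right) C^{2}\right) \left(C + 0\right) = 4 + \left(C + 3 C^{2}\right) C = 4 + C \left(C + 3 C^{2}\right)$)
$\left(-3 + 1 u{\left(4 \right)}\right) \left(-438\right) = \left(-3 + 1 \left(4 + 4^{2} + 3 \cdot 4^{3}\right)\right) \left(-438\right) = \left(-3 + 1 \left(4 + 16 + 3 \cdot 64\right)\right) \left(-438\right) = \left(-3 + 1 \left(4 + 16 + 192\right)\right) \left(-438\right) = \left(-3 + 1 \cdot 212\right) \left(-438\right) = \left(-3 + 212\right) \left(-438\right) = 209 \left(-438\right) = -91542$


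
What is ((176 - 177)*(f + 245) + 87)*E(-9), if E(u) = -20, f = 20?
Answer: 3560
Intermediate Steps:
((176 - 177)*(f + 245) + 87)*E(-9) = ((176 - 177)*(20 + 245) + 87)*(-20) = (-1*265 + 87)*(-20) = (-265 + 87)*(-20) = -178*(-20) = 3560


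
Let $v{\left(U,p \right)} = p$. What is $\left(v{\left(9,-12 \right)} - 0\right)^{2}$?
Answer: $144$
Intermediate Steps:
$\left(v{\left(9,-12 \right)} - 0\right)^{2} = \left(-12 - 0\right)^{2} = \left(-12 + 0\right)^{2} = \left(-12\right)^{2} = 144$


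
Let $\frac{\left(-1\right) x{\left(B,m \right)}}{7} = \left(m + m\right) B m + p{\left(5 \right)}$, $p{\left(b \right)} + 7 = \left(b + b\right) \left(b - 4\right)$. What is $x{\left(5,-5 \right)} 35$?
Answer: $-61985$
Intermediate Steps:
$p{\left(b \right)} = -7 + 2 b \left(-4 + b\right)$ ($p{\left(b \right)} = -7 + \left(b + b\right) \left(b - 4\right) = -7 + 2 b \left(-4 + b\right)$)
$x{\left(B,m \right)} = -21 - 14 B m^{2}$ ($x{\left(B,m \right)} = - 7 \left(\left(m + m\right) B m - \left(47 - 50\right)\right) = - 7 \left(2 m B m - -3\right) = - 7 \left(2 B m m - -3\right) = - 7 \left(2 B m^{2} + 3\right) = - 7 \left(3 + 2 B m^{2}\right) = -21 - 14 B m^{2}$)
$x{\left(5,-5 \right)} 35 = \left(-21 - 70 \left(-5\right)^{2}\right) 35 = \left(-21 - 70 \cdot 25\right) 35 = \left(-21 - 1750\right) 35 = \left(-1771\right) 35 = -61985$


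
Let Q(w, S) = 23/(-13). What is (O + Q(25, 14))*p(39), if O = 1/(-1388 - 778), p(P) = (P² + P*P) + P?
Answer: -3936649/722 ≈ -5452.4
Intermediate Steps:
p(P) = P + 2*P² (p(P) = (P² + P²) + P = 2*P² + P = P + 2*P²)
Q(w, S) = -23/13 (Q(w, S) = 23*(-1/13) = -23/13)
O = -1/2166 (O = 1/(-2166) = -1/2166 ≈ -0.00046168)
(O + Q(25, 14))*p(39) = (-1/2166 - 23/13)*(39*(1 + 2*39)) = -49831*(1 + 78)/722 = -49831*79/722 = -49831/28158*3081 = -3936649/722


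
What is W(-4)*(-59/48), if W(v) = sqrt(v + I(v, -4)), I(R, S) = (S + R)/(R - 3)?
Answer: -59*I*sqrt(35)/168 ≈ -2.0777*I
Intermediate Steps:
I(R, S) = (R + S)/(-3 + R)
W(v) = sqrt(v + (-4 + v)/(-3 + v)) (W(v) = sqrt(v + (v - 4)/(-3 + v)) = sqrt(v + (-4 + v)/(-3 + v)))
W(-4)*(-59/48) = sqrt((-4 - 4 - 4*(-3 - 4))/(-3 - 4))*(-59/48) = sqrt((-4 - 4 - 4*(-7))/(-7))*(-59*1/48) = sqrt(-(-4 - 4 + 28)/7)*(-59/48) = sqrt(-1/7*20)*(-59/48) = sqrt(-20/7)*(-59/48) = (2*I*sqrt(35)/7)*(-59/48) = -59*I*sqrt(35)/168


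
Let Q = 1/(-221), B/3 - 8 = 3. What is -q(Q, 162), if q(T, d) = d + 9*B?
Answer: -459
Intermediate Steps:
B = 33 (B = 24 + 3*3 = 24 + 9 = 33)
Q = -1/221 ≈ -0.0045249
q(T, d) = 297 + d (q(T, d) = d + 9*33 = d + 297 = 297 + d)
-q(Q, 162) = -(297 + 162) = -1*459 = -459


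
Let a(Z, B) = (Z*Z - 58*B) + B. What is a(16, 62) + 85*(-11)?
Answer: -4213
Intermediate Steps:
a(Z, B) = Z**2 - 57*B (a(Z, B) = (Z**2 - 58*B) + B = Z**2 - 57*B)
a(16, 62) + 85*(-11) = (16**2 - 57*62) + 85*(-11) = (256 - 3534) - 935 = -3278 - 935 = -4213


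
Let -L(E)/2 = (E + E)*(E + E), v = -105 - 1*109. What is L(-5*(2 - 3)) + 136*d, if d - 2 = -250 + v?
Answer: -63032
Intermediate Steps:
v = -214 (v = -105 - 109 = -214)
L(E) = -8*E² (L(E) = -2*(E + E)*(E + E) = -2*2*E*2*E = -8*E²)
d = -462 (d = 2 + (-250 - 214) = 2 - 464 = -462)
L(-5*(2 - 3)) + 136*d = -8*25*(2 - 3)² + 136*(-462) = -8*(-5*(-1))² - 62832 = -8*5² - 62832 = -8*25 - 62832 = -200 - 62832 = -63032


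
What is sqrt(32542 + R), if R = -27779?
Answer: sqrt(4763) ≈ 69.015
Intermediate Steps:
sqrt(32542 + R) = sqrt(32542 - 27779) = sqrt(4763)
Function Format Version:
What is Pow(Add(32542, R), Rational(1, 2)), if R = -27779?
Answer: Pow(4763, Rational(1, 2)) ≈ 69.015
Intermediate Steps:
Pow(Add(32542, R), Rational(1, 2)) = Pow(Add(32542, -27779), Rational(1, 2)) = Pow(4763, Rational(1, 2))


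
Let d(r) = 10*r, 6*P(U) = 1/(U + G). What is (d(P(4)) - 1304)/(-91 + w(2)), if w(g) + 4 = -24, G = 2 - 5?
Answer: 3907/357 ≈ 10.944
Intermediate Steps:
G = -3
w(g) = -28 (w(g) = -4 - 24 = -28)
P(U) = 1/(6*(-3 + U)) (P(U) = 1/(6*(U - 3)) = 1/(6*(-3 + U)))
(d(P(4)) - 1304)/(-91 + w(2)) = (10*(1/(6*(-3 + 4))) - 1304)/(-91 - 28) = (10*((⅙)/1) - 1304)/(-119) = -(10*((⅙)*1) - 1304)/119 = -(10*(⅙) - 1304)/119 = -(5/3 - 1304)/119 = -1/119*(-3907/3) = 3907/357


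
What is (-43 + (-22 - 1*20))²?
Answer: 7225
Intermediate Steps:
(-43 + (-22 - 1*20))² = (-43 + (-22 - 20))² = (-43 - 42)² = (-85)² = 7225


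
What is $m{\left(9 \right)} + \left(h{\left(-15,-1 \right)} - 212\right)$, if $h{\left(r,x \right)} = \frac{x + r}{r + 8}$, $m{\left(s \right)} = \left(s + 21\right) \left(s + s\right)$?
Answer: $\frac{2312}{7} \approx 330.29$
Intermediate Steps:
$m{\left(s \right)} = 2 s \left(21 + s\right)$ ($m{\left(s \right)} = \left(21 + s\right) 2 s = 2 s \left(21 + s\right)$)
$h{\left(r,x \right)} = \frac{r + x}{8 + r}$
$m{\left(9 \right)} + \left(h{\left(-15,-1 \right)} - 212\right) = 2 \cdot 9 \left(21 + 9\right) - \left(212 - \frac{-15 - 1}{8 - 15}\right) = 2 \cdot 9 \cdot 30 - \left(212 - \frac{1}{-7} \left(-16\right)\right) = 540 - \frac{1468}{7} = \frac{2312}{7}$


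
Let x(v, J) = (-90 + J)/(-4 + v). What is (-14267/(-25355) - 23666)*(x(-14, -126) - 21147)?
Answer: 230577917091/461 ≈ 5.0017e+8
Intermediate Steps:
x(v, J) = (-90 + J)/(-4 + v)
(-14267/(-25355) - 23666)*(x(-14, -126) - 21147) = (-14267/(-25355) - 23666)*((-90 - 126)/(-4 - 14) - 21147) = (-14267*(-1/25355) - 23666)*(-216/(-18) - 21147) = (1297/2305 - 23666)*(-1/18*(-216) - 21147) = -54548833*(12 - 21147)/2305 = -54548833/2305*(-21135) = 230577917091/461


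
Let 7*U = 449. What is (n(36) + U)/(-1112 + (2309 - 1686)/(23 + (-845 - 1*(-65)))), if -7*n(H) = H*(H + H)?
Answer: 1622251/5896849 ≈ 0.27510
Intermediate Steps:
U = 449/7 (U = (⅐)*449 = 449/7 ≈ 64.143)
n(H) = -2*H²/7 (n(H) = -H*(H + H)/7 = -H*2*H/7 = -2*H²/7)
(n(36) + U)/(-1112 + (2309 - 1686)/(23 + (-845 - 1*(-65)))) = (-2/7*36² + 449/7)/(-1112 + (2309 - 1686)/(23 + (-845 - 1*(-65)))) = (-2/7*1296 + 449/7)/(-1112 + 623/(23 + (-845 + 65))) = (-2592/7 + 449/7)/(-1112 + 623/(23 - 780)) = -2143/(7*(-1112 + 623/(-757))) = -2143/(7*(-1112 + 623*(-1/757))) = -2143/(7*(-1112 - 623/757)) = -2143/(7*(-842407/757)) = -2143/7*(-757/842407) = 1622251/5896849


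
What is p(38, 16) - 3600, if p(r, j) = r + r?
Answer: -3524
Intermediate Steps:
p(r, j) = 2*r
p(38, 16) - 3600 = 2*38 - 3600 = 76 - 3600 = -3524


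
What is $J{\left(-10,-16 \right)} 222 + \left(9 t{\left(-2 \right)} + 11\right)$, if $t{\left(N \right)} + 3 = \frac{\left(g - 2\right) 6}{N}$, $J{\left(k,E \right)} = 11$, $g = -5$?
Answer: $2615$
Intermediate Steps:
$t{\left(N \right)} = -3 - \frac{42}{N}$ ($t{\left(N \right)} = -3 + \frac{\left(-5 - 2\right) 6}{N} = -3 + \frac{\left(-7\right) 6}{N} = -3 - \frac{42}{N}$)
$J{\left(-10,-16 \right)} 222 + \left(9 t{\left(-2 \right)} + 11\right) = 11 \cdot 222 + \left(9 \left(-3 - \frac{42}{-2}\right) + 11\right) = 2442 + \left(9 \left(-3 - -21\right) + 11\right) = 2442 + \left(9 \left(-3 + 21\right) + 11\right) = 2442 + \left(9 \cdot 18 + 11\right) = 2442 + \left(162 + 11\right) = 2442 + 173 = 2615$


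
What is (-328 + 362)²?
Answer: 1156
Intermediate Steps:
(-328 + 362)² = 34² = 1156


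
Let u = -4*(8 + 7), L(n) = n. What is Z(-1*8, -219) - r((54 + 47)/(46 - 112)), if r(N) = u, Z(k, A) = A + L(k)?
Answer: -167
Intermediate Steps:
u = -60 (u = -4*15 = -60)
Z(k, A) = A + k
r(N) = -60
Z(-1*8, -219) - r((54 + 47)/(46 - 112)) = (-219 - 1*8) - 1*(-60) = (-219 - 8) + 60 = -227 + 60 = -167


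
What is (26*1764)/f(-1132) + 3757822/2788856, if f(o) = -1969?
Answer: -60254470033/2745628732 ≈ -21.946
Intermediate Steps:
(26*1764)/f(-1132) + 3757822/2788856 = (26*1764)/(-1969) + 3757822/2788856 = 45864*(-1/1969) + 3757822*(1/2788856) = -45864/1969 + 1878911/1394428 = -60254470033/2745628732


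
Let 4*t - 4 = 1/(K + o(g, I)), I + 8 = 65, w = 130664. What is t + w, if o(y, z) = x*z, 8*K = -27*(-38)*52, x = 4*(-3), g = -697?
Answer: 3128120101/23940 ≈ 1.3067e+5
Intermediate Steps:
I = 57 (I = -8 + 65 = 57)
x = -12
K = 6669 (K = (-27*(-38)*52)/8 = (1026*52)/8 = (⅛)*53352 = 6669)
o(y, z) = -12*z
t = 23941/23940 (t = 1 + 1/(4*(6669 - 12*57)) = 1 + 1/(4*(6669 - 684)) = 1 + (¼)/5985 = 1 + (¼)*(1/5985) = 1 + 1/23940 = 23941/23940 ≈ 1.0000)
t + w = 23941/23940 + 130664 = 3128120101/23940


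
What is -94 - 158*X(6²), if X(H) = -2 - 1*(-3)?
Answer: -252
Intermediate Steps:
X(H) = 1 (X(H) = -2 + 3 = 1)
-94 - 158*X(6²) = -94 - 158*1 = -94 - 158 = -252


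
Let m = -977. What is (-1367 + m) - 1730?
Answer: -4074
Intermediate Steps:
(-1367 + m) - 1730 = (-1367 - 977) - 1730 = -2344 - 1730 = -4074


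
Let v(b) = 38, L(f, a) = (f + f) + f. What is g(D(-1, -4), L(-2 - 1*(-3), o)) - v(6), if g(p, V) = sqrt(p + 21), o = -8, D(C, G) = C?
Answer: -38 + 2*sqrt(5) ≈ -33.528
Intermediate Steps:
L(f, a) = 3*f (L(f, a) = 2*f + f = 3*f)
g(p, V) = sqrt(21 + p)
g(D(-1, -4), L(-2 - 1*(-3), o)) - v(6) = sqrt(21 - 1) - 1*38 = sqrt(20) - 38 = 2*sqrt(5) - 38 = -38 + 2*sqrt(5)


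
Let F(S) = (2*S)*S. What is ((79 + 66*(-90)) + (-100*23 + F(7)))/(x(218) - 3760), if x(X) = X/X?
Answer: 8063/3759 ≈ 2.1450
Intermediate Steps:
F(S) = 2*S²
x(X) = 1
((79 + 66*(-90)) + (-100*23 + F(7)))/(x(218) - 3760) = ((79 + 66*(-90)) + (-100*23 + 2*7²))/(1 - 3760) = ((79 - 5940) + (-2300 + 2*49))/(-3759) = (-5861 + (-2300 + 98))*(-1/3759) = (-5861 - 2202)*(-1/3759) = -8063*(-1/3759) = 8063/3759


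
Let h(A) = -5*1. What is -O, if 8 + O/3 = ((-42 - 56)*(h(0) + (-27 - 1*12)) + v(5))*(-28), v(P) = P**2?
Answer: 364332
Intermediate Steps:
h(A) = -5
O = -364332 (O = -24 + 3*(((-42 - 56)*(-5 + (-27 - 1*12)) + 5**2)*(-28)) = -24 + 3*((-98*(-5 + (-27 - 12)) + 25)*(-28)) = -24 + 3*((-98*(-5 - 39) + 25)*(-28)) = -24 + 3*((-98*(-44) + 25)*(-28)) = -24 + 3*((4312 + 25)*(-28)) = -24 + 3*(4337*(-28)) = -24 + 3*(-121436) = -24 - 364308 = -364332)
-O = -1*(-364332) = 364332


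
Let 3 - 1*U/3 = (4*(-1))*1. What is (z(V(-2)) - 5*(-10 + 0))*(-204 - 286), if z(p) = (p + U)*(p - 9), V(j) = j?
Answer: 77910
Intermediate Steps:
U = 21 (U = 9 - 3*4*(-1) = 9 - (-12) = 9 - 3*(-4) = 9 + 12 = 21)
z(p) = (-9 + p)*(21 + p) (z(p) = (p + 21)*(p - 9) = (21 + p)*(-9 + p) = (-9 + p)*(21 + p))
(z(V(-2)) - 5*(-10 + 0))*(-204 - 286) = ((-189 + (-2)² + 12*(-2)) - 5*(-10 + 0))*(-204 - 286) = ((-189 + 4 - 24) - 5*(-10))*(-490) = (-209 + 50)*(-490) = -159*(-490) = 77910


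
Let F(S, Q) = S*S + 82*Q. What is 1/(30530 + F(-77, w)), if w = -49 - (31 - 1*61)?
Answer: 1/34901 ≈ 2.8652e-5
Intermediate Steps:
w = -19 (w = -49 - (31 - 61) = -49 - 1*(-30) = -49 + 30 = -19)
F(S, Q) = S**2 + 82*Q
1/(30530 + F(-77, w)) = 1/(30530 + ((-77)**2 + 82*(-19))) = 1/(30530 + (5929 - 1558)) = 1/(30530 + 4371) = 1/34901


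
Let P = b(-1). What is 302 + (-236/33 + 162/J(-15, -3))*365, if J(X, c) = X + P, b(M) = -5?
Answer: -347477/66 ≈ -5264.8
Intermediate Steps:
P = -5
J(X, c) = -5 + X (J(X, c) = X - 5 = -5 + X)
302 + (-236/33 + 162/J(-15, -3))*365 = 302 + (-236/33 + 162/(-5 - 15))*365 = 302 + (-236*1/33 + 162/(-20))*365 = 302 + (-236/33 + 162*(-1/20))*365 = 302 + (-236/33 - 81/10)*365 = 302 - 5033/330*365 = 302 - 367409/66 = -347477/66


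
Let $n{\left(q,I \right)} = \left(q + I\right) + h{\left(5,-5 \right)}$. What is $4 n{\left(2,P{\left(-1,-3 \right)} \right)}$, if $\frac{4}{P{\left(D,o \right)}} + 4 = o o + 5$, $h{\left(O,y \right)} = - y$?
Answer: $\frac{148}{5} \approx 29.6$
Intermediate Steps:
$P{\left(D,o \right)} = \frac{4}{1 + o^{2}}$ ($P{\left(D,o \right)} = \frac{4}{-4 + \left(o o + 5\right)} = \frac{4}{-4 + \left(o^{2} + 5\right)} = \frac{4}{-4 + \left(5 + o^{2}\right)} = \frac{4}{1 + o^{2}}$)
$n{\left(q,I \right)} = 5 + I + q$ ($n{\left(q,I \right)} = \left(q + I\right) - -5 = \left(I + q\right) + 5 = 5 + I + q$)
$4 n{\left(2,P{\left(-1,-3 \right)} \right)} = 4 \left(5 + \frac{4}{1 + \left(-3\right)^{2}} + 2\right) = 4 \left(5 + \frac{4}{1 + 9} + 2\right) = 4 \left(5 + \frac{4}{10} + 2\right) = 4 \left(5 + 4 \cdot \frac{1}{10} + 2\right) = 4 \left(5 + \frac{2}{5} + 2\right) = 4 \cdot \frac{37}{5} = \frac{148}{5}$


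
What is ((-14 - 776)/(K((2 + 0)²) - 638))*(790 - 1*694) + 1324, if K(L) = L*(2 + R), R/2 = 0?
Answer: 30332/21 ≈ 1444.4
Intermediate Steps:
R = 0 (R = 2*0 = 0)
K(L) = 2*L (K(L) = L*(2 + 0) = L*2 = 2*L)
((-14 - 776)/(K((2 + 0)²) - 638))*(790 - 1*694) + 1324 = ((-14 - 776)/(2*(2 + 0)² - 638))*(790 - 1*694) + 1324 = (-790/(2*2² - 638))*(790 - 694) + 1324 = -790/(2*4 - 638)*96 + 1324 = -790/(8 - 638)*96 + 1324 = -790/(-630)*96 + 1324 = -790*(-1/630)*96 + 1324 = (79/63)*96 + 1324 = 2528/21 + 1324 = 30332/21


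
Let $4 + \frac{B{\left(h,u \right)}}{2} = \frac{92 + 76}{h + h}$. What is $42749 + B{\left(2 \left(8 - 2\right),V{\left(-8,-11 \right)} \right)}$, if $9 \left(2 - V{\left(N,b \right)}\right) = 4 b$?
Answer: $42755$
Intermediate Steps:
$V{\left(N,b \right)} = 2 - \frac{4 b}{9}$
$B{\left(h,u \right)} = -8 + \frac{168}{h}$ ($B{\left(h,u \right)} = -8 + 2 \frac{92 + 76}{h + h} = -8 + 2 \frac{168}{2 h} = -8 + 2 \cdot 168 \frac{1}{2 h} = -8 + 2 \frac{84}{h} = -8 + \frac{168}{h}$)
$42749 + B{\left(2 \left(8 - 2\right),V{\left(-8,-11 \right)} \right)} = 42749 - \left(8 - \frac{168}{2 \left(8 - 2\right)}\right) = 42749 - \left(8 - \frac{168}{2 \cdot 6}\right) = 42749 - \left(8 - \frac{168}{12}\right) = 42749 + \left(-8 + 168 \cdot \frac{1}{12}\right) = 42749 + \left(-8 + 14\right) = 42749 + 6 = 42755$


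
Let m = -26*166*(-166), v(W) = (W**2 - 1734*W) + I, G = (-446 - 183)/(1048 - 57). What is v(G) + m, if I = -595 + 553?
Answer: 704657843001/982081 ≈ 7.1752e+5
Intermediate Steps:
G = -629/991 ≈ -0.63471
I = -42
v(W) = -42 + W**2 - 1734*W (v(W) = (W**2 - 1734*W) - 42 = -42 + W**2 - 1734*W)
m = 716456 (m = -4316*(-166) = 716456)
v(G) + m = (-42 + (-629/991)**2 - 1734*(-629/991)) + 716456 = (-42 + 395641/982081 + 1090686/991) + 716456 = 1040018065/982081 + 716456 = 704657843001/982081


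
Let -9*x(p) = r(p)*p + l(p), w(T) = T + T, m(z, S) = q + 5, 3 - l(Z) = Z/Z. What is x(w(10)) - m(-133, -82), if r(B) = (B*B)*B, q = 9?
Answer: -17792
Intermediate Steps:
l(Z) = 2 (l(Z) = 3 - Z/Z = 3 - 1*1 = 3 - 1 = 2)
m(z, S) = 14 (m(z, S) = 9 + 5 = 14)
r(B) = B³ (r(B) = B²*B = B³)
w(T) = 2*T
x(p) = -2/9 - p⁴/9 (x(p) = -(p³*p + 2)/9 = -(p⁴ + 2)/9 = -(2 + p⁴)/9 = -2/9 - p⁴/9)
x(w(10)) - m(-133, -82) = (-2/9 - (2*10)⁴/9) - 1*14 = (-2/9 - ⅑*20⁴) - 14 = (-2/9 - ⅑*160000) - 14 = (-2/9 - 160000/9) - 14 = -17778 - 14 = -17792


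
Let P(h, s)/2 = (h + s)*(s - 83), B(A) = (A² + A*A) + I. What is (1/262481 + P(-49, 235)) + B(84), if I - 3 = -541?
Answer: 18404642759/262481 ≈ 70118.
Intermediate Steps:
I = -538 (I = 3 - 541 = -538)
B(A) = -538 + 2*A² (B(A) = (A² + A*A) - 538 = (A² + A²) - 538 = 2*A² - 538 = -538 + 2*A²)
P(h, s) = 2*(-83 + s)*(h + s) (P(h, s) = 2*((h + s)*(s - 83)) = 2*((h + s)*(-83 + s)) = 2*((-83 + s)*(h + s)) = 2*(-83 + s)*(h + s))
(1/262481 + P(-49, 235)) + B(84) = (1/262481 + (-166*(-49) - 166*235 + 2*235² + 2*(-49)*235)) + (-538 + 2*84²) = (1/262481 + (8134 - 39010 + 2*55225 - 23030)) + (-538 + 2*7056) = (1/262481 + (8134 - 39010 + 110450 - 23030)) + (-538 + 14112) = (1/262481 + 56544) + 13574 = 14841725665/262481 + 13574 = 18404642759/262481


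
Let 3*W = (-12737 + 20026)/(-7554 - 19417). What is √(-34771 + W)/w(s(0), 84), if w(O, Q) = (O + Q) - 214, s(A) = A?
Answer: -I*√56910830370639/5259345 ≈ -1.4344*I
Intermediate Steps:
W = -7289/80913 (W = ((-12737 + 20026)/(-7554 - 19417))/3 = (7289/(-26971))/3 = (7289*(-1/26971))/3 = (⅓)*(-7289/26971) = -7289/80913 ≈ -0.090084)
w(O, Q) = -214 + O + Q
√(-34771 + W)/w(s(0), 84) = √(-34771 - 7289/80913)/(-214 + 0 + 84) = √(-2813433212/80913)/(-130) = (2*I*√56910830370639/80913)*(-1/130) = -I*√56910830370639/5259345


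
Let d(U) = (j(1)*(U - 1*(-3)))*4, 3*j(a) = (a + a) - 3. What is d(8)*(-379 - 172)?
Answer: 24244/3 ≈ 8081.3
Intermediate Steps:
j(a) = -1 + 2*a/3 (j(a) = ((a + a) - 3)/3 = (2*a - 3)/3 = (-3 + 2*a)/3 = -1 + 2*a/3)
d(U) = -4 - 4*U/3 (d(U) = ((-1 + (⅔)*1)*(U - 1*(-3)))*4 = ((-1 + ⅔)*(U + 3))*4 = -(3 + U)/3*4 = (-1 - U/3)*4 = -4 - 4*U/3)
d(8)*(-379 - 172) = (-4 - 4/3*8)*(-379 - 172) = (-4 - 32/3)*(-551) = -44/3*(-551) = 24244/3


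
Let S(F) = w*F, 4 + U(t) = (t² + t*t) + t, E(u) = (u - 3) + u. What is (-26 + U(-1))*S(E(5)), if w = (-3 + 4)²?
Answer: -203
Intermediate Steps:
w = 1 (w = 1² = 1)
E(u) = -3 + 2*u (E(u) = (-3 + u) + u = -3 + 2*u)
U(t) = -4 + t + 2*t² (U(t) = -4 + ((t² + t*t) + t) = -4 + ((t² + t²) + t) = -4 + (2*t² + t) = -4 + (t + 2*t²) = -4 + t + 2*t²)
S(F) = F (S(F) = 1*F = F)
(-26 + U(-1))*S(E(5)) = (-26 + (-4 - 1 + 2*(-1)²))*(-3 + 2*5) = (-26 + (-4 - 1 + 2*1))*(-3 + 10) = (-26 + (-4 - 1 + 2))*7 = (-26 - 3)*7 = -29*7 = -203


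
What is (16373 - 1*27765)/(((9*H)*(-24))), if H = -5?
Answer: -1424/135 ≈ -10.548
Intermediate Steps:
(16373 - 1*27765)/(((9*H)*(-24))) = (16373 - 1*27765)/(((9*(-5))*(-24))) = (16373 - 27765)/((-45*(-24))) = -11392/1080 = -11392*1/1080 = -1424/135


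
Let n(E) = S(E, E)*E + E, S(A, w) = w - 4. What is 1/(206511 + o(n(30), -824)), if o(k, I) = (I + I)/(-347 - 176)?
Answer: 523/108006901 ≈ 4.8423e-6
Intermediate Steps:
S(A, w) = -4 + w
n(E) = E + E*(-4 + E) (n(E) = (-4 + E)*E + E = E*(-4 + E) + E = E + E*(-4 + E))
o(k, I) = -2*I/523 (o(k, I) = (2*I)/(-523) = (2*I)*(-1/523) = -2*I/523)
1/(206511 + o(n(30), -824)) = 1/(206511 - 2/523*(-824)) = 1/(206511 + 1648/523) = 1/(108006901/523) = 523/108006901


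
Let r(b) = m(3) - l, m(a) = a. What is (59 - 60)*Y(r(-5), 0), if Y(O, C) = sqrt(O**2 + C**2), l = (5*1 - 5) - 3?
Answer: -6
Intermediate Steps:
l = -3 (l = (5 - 5) - 3 = 0 - 3 = -3)
r(b) = 6 (r(b) = 3 - 1*(-3) = 3 + 3 = 6)
Y(O, C) = sqrt(C**2 + O**2)
(59 - 60)*Y(r(-5), 0) = (59 - 60)*sqrt(0**2 + 6**2) = -sqrt(0 + 36) = -sqrt(36) = -1*6 = -6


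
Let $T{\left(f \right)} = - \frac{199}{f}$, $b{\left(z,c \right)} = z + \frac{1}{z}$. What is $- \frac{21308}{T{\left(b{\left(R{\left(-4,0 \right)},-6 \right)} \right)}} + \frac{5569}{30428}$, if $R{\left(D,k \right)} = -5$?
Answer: $- \frac{16851814269}{30275860} \approx -556.61$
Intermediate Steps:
$- \frac{21308}{T{\left(b{\left(R{\left(-4,0 \right)},-6 \right)} \right)}} + \frac{5569}{30428} = - \frac{21308}{\left(-199\right) \frac{1}{-5 + \frac{1}{-5}}} + \frac{5569}{30428} = - \frac{21308}{\left(-199\right) \frac{1}{-5 - \frac{1}{5}}} + 5569 \cdot \frac{1}{30428} = - \frac{21308}{\left(-199\right) \frac{1}{- \frac{26}{5}}} + \frac{5569}{30428} = - \frac{21308}{\left(-199\right) \left(- \frac{5}{26}\right)} + \frac{5569}{30428} = - \frac{21308}{\frac{995}{26}} + \frac{5569}{30428} = \left(-21308\right) \frac{26}{995} + \frac{5569}{30428} = - \frac{554008}{995} + \frac{5569}{30428} = - \frac{16851814269}{30275860}$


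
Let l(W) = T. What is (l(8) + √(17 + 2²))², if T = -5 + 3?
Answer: (2 - √21)² ≈ 6.6697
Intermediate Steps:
T = -2
l(W) = -2
(l(8) + √(17 + 2²))² = (-2 + √(17 + 2²))² = (-2 + √(17 + 4))² = (-2 + √21)²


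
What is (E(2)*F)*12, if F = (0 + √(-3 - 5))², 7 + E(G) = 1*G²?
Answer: 288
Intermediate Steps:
E(G) = -7 + G² (E(G) = -7 + 1*G² = -7 + G²)
F = -8 (F = (0 + √(-8))² = (0 + 2*I*√2)² = (2*I*√2)² = -8)
(E(2)*F)*12 = ((-7 + 2²)*(-8))*12 = ((-7 + 4)*(-8))*12 = -3*(-8)*12 = 24*12 = 288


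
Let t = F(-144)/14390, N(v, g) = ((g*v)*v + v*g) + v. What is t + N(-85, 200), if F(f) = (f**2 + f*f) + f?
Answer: 10273869089/7195 ≈ 1.4279e+6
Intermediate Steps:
F(f) = f + 2*f**2 (F(f) = (f**2 + f**2) + f = 2*f**2 + f = f + 2*f**2)
N(v, g) = v + g*v + g*v**2 (N(v, g) = (g*v**2 + g*v) + v = (g*v + g*v**2) + v = v + g*v + g*v**2)
t = 20664/7195 (t = -144*(1 + 2*(-144))/14390 = -144*(1 - 288)*(1/14390) = -144*(-287)*(1/14390) = 41328*(1/14390) = 20664/7195 ≈ 2.8720)
t + N(-85, 200) = 20664/7195 - 85*(1 + 200 + 200*(-85)) = 20664/7195 - 85*(1 + 200 - 17000) = 20664/7195 - 85*(-16799) = 20664/7195 + 1427915 = 10273869089/7195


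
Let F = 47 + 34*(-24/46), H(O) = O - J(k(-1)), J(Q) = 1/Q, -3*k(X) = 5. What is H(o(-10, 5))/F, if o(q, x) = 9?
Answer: 1104/3365 ≈ 0.32808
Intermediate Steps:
k(X) = -5/3 (k(X) = -1/3*5 = -5/3)
H(O) = 3/5 + O (H(O) = O - 1/(-5/3) = O - 1*(-3/5) = O + 3/5 = 3/5 + O)
F = 673/23 (F = 47 + 34*(-24*1/46) = 47 + 34*(-12/23) = 47 - 408/23 = 673/23 ≈ 29.261)
H(o(-10, 5))/F = (3/5 + 9)/(673/23) = (48/5)*(23/673) = 1104/3365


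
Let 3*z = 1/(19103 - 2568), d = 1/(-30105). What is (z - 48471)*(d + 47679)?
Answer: -3451224436771466476/1493358525 ≈ -2.3110e+9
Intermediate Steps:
d = -1/30105 ≈ -3.3217e-5
z = 1/49605 (z = 1/(3*(19103 - 2568)) = (1/3)/16535 = (1/3)*(1/16535) = 1/49605 ≈ 2.0159e-5)
(z - 48471)*(d + 47679) = (1/49605 - 48471)*(-1/30105 + 47679) = -2404403954/49605*1435376294/30105 = -3451224436771466476/1493358525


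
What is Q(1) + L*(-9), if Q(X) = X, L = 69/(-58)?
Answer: 679/58 ≈ 11.707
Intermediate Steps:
L = -69/58 (L = 69*(-1/58) = -69/58 ≈ -1.1897)
Q(1) + L*(-9) = 1 - 69/58*(-9) = 1 + 621/58 = 679/58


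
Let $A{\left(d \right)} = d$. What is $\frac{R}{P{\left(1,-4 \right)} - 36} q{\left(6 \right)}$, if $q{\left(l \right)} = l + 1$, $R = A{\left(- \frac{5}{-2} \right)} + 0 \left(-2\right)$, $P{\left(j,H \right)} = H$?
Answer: $- \frac{7}{16} \approx -0.4375$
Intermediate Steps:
$R = \frac{5}{2}$ ($R = - \frac{5}{-2} + 0 \left(-2\right) = \left(-5\right) \left(- \frac{1}{2}\right) + 0 = \frac{5}{2} + 0 = \frac{5}{2} \approx 2.5$)
$q{\left(l \right)} = 1 + l$
$\frac{R}{P{\left(1,-4 \right)} - 36} q{\left(6 \right)} = \frac{1}{-4 - 36} \cdot \frac{5}{2} \left(1 + 6\right) = \frac{1}{-40} \cdot \frac{5}{2} \cdot 7 = \left(- \frac{1}{40}\right) \frac{5}{2} \cdot 7 = \left(- \frac{1}{16}\right) 7 = - \frac{7}{16}$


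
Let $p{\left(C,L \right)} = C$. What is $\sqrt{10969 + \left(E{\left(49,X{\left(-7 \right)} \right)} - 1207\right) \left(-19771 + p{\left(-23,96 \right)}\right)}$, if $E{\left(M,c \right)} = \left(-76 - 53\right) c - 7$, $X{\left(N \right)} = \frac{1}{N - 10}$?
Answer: $\frac{\sqrt{6904407523}}{17} \approx 4887.8$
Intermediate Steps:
$X{\left(N \right)} = \frac{1}{-10 + N}$
$E{\left(M,c \right)} = -7 - 129 c$ ($E{\left(M,c \right)} = \left(-76 - 53\right) c - 7 = - 129 c - 7 = -7 - 129 c$)
$\sqrt{10969 + \left(E{\left(49,X{\left(-7 \right)} \right)} - 1207\right) \left(-19771 + p{\left(-23,96 \right)}\right)} = \sqrt{10969 + \left(\left(-7 - \frac{129}{-10 - 7}\right) - 1207\right) \left(-19771 - 23\right)} = \sqrt{10969 + \left(\left(-7 - \frac{129}{-17}\right) - 1207\right) \left(-19794\right)} = \sqrt{10969 + \left(\left(-7 - - \frac{129}{17}\right) - 1207\right) \left(-19794\right)} = \sqrt{10969 + \left(\left(-7 + \frac{129}{17}\right) - 1207\right) \left(-19794\right)} = \sqrt{10969 + \left(\frac{10}{17} - 1207\right) \left(-19794\right)} = \sqrt{10969 - - \frac{405955146}{17}} = \sqrt{10969 + \frac{405955146}{17}} = \sqrt{\frac{406141619}{17}} = \frac{\sqrt{6904407523}}{17}$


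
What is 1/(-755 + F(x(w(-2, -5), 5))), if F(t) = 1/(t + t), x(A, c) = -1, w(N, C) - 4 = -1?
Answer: -2/1511 ≈ -0.0013236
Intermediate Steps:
w(N, C) = 3 (w(N, C) = 4 - 1 = 3)
F(t) = 1/(2*t)
1/(-755 + F(x(w(-2, -5), 5))) = 1/(-755 + (½)/(-1)) = 1/(-755 + (½)*(-1)) = 1/(-755 - ½) = 1/(-1511/2) = -2/1511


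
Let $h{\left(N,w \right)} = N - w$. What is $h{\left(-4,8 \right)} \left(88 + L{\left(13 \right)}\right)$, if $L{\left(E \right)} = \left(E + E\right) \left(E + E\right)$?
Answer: $-9168$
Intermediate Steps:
$L{\left(E \right)} = 4 E^{2}$ ($L{\left(E \right)} = 2 E 2 E = 4 E^{2}$)
$h{\left(-4,8 \right)} \left(88 + L{\left(13 \right)}\right) = \left(-4 - 8\right) \left(88 + 4 \cdot 13^{2}\right) = \left(-4 - 8\right) \left(88 + 4 \cdot 169\right) = - 12 \left(88 + 676\right) = \left(-12\right) 764 = -9168$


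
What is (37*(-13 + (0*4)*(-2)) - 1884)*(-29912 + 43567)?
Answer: -32294075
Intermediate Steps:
(37*(-13 + (0*4)*(-2)) - 1884)*(-29912 + 43567) = (37*(-13 + 0*(-2)) - 1884)*13655 = (37*(-13 + 0) - 1884)*13655 = (37*(-13) - 1884)*13655 = (-481 - 1884)*13655 = -2365*13655 = -32294075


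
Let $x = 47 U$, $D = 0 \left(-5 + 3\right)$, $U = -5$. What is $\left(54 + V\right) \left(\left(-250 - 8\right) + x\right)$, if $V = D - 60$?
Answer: $2958$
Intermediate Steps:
$D = 0$ ($D = 0 \left(-2\right) = 0$)
$V = -60$ ($V = 0 - 60 = -60$)
$x = -235$ ($x = 47 \left(-5\right) = -235$)
$\left(54 + V\right) \left(\left(-250 - 8\right) + x\right) = \left(54 - 60\right) \left(\left(-250 - 8\right) - 235\right) = - 6 \left(\left(-250 - 8\right) - 235\right) = - 6 \left(-258 - 235\right) = \left(-6\right) \left(-493\right) = 2958$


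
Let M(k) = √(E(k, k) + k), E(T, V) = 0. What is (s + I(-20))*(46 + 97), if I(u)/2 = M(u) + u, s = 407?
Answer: 52481 + 572*I*√5 ≈ 52481.0 + 1279.0*I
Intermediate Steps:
M(k) = √k (M(k) = √(0 + k) = √k)
I(u) = 2*u + 2*√u (I(u) = 2*(√u + u) = 2*(u + √u) = 2*u + 2*√u)
(s + I(-20))*(46 + 97) = (407 + (2*(-20) + 2*√(-20)))*(46 + 97) = (407 + (-40 + 2*(2*I*√5)))*143 = (407 + (-40 + 4*I*√5))*143 = (367 + 4*I*√5)*143 = 52481 + 572*I*√5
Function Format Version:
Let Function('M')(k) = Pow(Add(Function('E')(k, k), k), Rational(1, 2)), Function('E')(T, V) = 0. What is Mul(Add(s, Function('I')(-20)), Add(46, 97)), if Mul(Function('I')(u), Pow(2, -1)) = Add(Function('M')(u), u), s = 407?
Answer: Add(52481, Mul(572, I, Pow(5, Rational(1, 2)))) ≈ Add(52481., Mul(1279.0, I))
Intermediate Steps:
Function('M')(k) = Pow(k, Rational(1, 2)) (Function('M')(k) = Pow(Add(0, k), Rational(1, 2)) = Pow(k, Rational(1, 2)))
Function('I')(u) = Add(Mul(2, u), Mul(2, Pow(u, Rational(1, 2)))) (Function('I')(u) = Mul(2, Add(Pow(u, Rational(1, 2)), u)) = Mul(2, Add(u, Pow(u, Rational(1, 2)))) = Add(Mul(2, u), Mul(2, Pow(u, Rational(1, 2)))))
Mul(Add(s, Function('I')(-20)), Add(46, 97)) = Mul(Add(407, Add(Mul(2, -20), Mul(2, Pow(-20, Rational(1, 2))))), Add(46, 97)) = Mul(Add(407, Add(-40, Mul(2, Mul(2, I, Pow(5, Rational(1, 2)))))), 143) = Mul(Add(407, Add(-40, Mul(4, I, Pow(5, Rational(1, 2))))), 143) = Mul(Add(367, Mul(4, I, Pow(5, Rational(1, 2)))), 143) = Add(52481, Mul(572, I, Pow(5, Rational(1, 2))))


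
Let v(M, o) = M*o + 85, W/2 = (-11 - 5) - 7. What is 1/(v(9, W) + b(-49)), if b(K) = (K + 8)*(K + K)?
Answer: 1/3689 ≈ 0.00027108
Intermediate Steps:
b(K) = 2*K*(8 + K) (b(K) = (8 + K)*(2*K) = 2*K*(8 + K))
W = -46 (W = 2*((-11 - 5) - 7) = 2*(-16 - 7) = 2*(-23) = -46)
v(M, o) = 85 + M*o
1/(v(9, W) + b(-49)) = 1/((85 + 9*(-46)) + 2*(-49)*(8 - 49)) = 1/((85 - 414) + 2*(-49)*(-41)) = 1/(-329 + 4018) = 1/3689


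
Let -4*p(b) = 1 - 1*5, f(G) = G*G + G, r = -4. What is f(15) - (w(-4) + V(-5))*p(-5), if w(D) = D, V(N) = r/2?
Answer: 246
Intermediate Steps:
V(N) = -2 (V(N) = -4/2 = -4*½ = -2)
f(G) = G + G² (f(G) = G² + G = G + G²)
p(b) = 1 (p(b) = -(1 - 1*5)/4 = -(1 - 5)/4 = -¼*(-4) = 1)
f(15) - (w(-4) + V(-5))*p(-5) = 15*(1 + 15) - (-4 - 2) = 15*16 - (-6) = 240 - 1*(-6) = 240 + 6 = 246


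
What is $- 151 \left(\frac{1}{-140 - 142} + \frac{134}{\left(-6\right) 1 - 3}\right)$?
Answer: $\frac{1902449}{846} \approx 2248.8$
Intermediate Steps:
$- 151 \left(\frac{1}{-140 - 142} + \frac{134}{\left(-6\right) 1 - 3}\right) = - 151 \left(\frac{1}{-282} + \frac{134}{-6 - 3}\right) = - 151 \left(- \frac{1}{282} + \frac{134}{-9}\right) = - 151 \left(- \frac{1}{282} + 134 \left(- \frac{1}{9}\right)\right) = - 151 \left(- \frac{1}{282} - \frac{134}{9}\right) = \left(-151\right) \left(- \frac{12599}{846}\right) = \frac{1902449}{846}$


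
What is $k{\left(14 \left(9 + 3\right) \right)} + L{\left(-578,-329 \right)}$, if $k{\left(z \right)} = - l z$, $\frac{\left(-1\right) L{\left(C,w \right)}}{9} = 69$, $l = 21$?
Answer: $-4149$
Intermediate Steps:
$L{\left(C,w \right)} = -621$ ($L{\left(C,w \right)} = \left(-9\right) 69 = -621$)
$k{\left(z \right)} = - 21 z$
$k{\left(14 \left(9 + 3\right) \right)} + L{\left(-578,-329 \right)} = - 21 \cdot 14 \left(9 + 3\right) - 621 = - 21 \cdot 14 \cdot 12 - 621 = \left(-21\right) 168 - 621 = -3528 - 621 = -4149$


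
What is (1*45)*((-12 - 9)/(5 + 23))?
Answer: -135/4 ≈ -33.750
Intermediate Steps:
(1*45)*((-12 - 9)/(5 + 23)) = 45*(-21/28) = 45*(-21*1/28) = 45*(-¾) = -135/4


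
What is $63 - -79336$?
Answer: $79399$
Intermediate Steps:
$63 - -79336 = 63 + 79336 = 79399$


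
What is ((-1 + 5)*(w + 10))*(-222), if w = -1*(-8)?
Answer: -15984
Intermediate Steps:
w = 8
((-1 + 5)*(w + 10))*(-222) = ((-1 + 5)*(8 + 10))*(-222) = (4*18)*(-222) = 72*(-222) = -15984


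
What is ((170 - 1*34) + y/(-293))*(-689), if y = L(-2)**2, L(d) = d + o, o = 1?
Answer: -27454583/293 ≈ -93702.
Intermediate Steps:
L(d) = 1 + d (L(d) = d + 1 = 1 + d)
y = 1 (y = (1 - 2)**2 = (-1)**2 = 1)
((170 - 1*34) + y/(-293))*(-689) = ((170 - 1*34) + 1/(-293))*(-689) = ((170 - 34) + 1*(-1/293))*(-689) = (136 - 1/293)*(-689) = (39847/293)*(-689) = -27454583/293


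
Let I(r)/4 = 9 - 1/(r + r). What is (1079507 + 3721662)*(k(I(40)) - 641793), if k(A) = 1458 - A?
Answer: -61490583072811/20 ≈ -3.0745e+12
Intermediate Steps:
I(r) = 36 - 2/r (I(r) = 4*(9 - 1/(r + r)) = 4*(9 - 1/(2*r)) = 36 - 2/r)
(1079507 + 3721662)*(k(I(40)) - 641793) = (1079507 + 3721662)*((1458 - (36 - 2/40)) - 641793) = 4801169*((1458 - (36 - 2*1/40)) - 641793) = 4801169*((1458 - (36 - 1/20)) - 641793) = 4801169*((1458 - 1*719/20) - 641793) = 4801169*((1458 - 719/20) - 641793) = 4801169*(28441/20 - 641793) = 4801169*(-12807419/20) = -61490583072811/20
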